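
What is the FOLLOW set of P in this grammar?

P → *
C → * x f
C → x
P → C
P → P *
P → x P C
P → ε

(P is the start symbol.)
{ $, '*', 'x' }

To compute FOLLOW(P), find every occurrence of P on a right-hand side N → α P β: add FIRST(β) \ {ε}, and if β is empty or nullable also add FOLLOW(N). Iterate to a fixed point.

P is the start symbol, so $ ∈ FOLLOW(P).
In P → P *: P is followed by '*', add FIRST('*') \ {ε} = { '*' }
In P → x P C: P is followed by C, add FIRST(C) \ {ε} = { '*', 'x' }

Taking the union: FOLLOW(P) = { $, '*', 'x' }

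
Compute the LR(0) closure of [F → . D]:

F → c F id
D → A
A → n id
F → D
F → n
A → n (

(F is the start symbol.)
To compute CLOSURE, for each item [A → α.Bβ] where B is a non-terminal, add [B → .γ] for all productions B → γ; repeat for the newly added items until nothing changes.

Start with: [F → . D]
  [F → . D] has the dot before D: add [D → . A]
  [D → . A] has the dot before A: add [A → . n id], [A → . n (]
No further items can be added.

CLOSURE = { [A → . n (], [A → . n id], [D → . A], [F → . D] }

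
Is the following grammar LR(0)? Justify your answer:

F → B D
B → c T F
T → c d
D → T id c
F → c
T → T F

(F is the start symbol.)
No. Shift-reduce conflict between [F → c .] and [T → . c d]

A grammar is LR(0) if no state in the canonical LR(0) collection has:
  - both a shift item (dot before a terminal) and a complete item (shift-reduce conflict), or
  - two or more complete items (reduce-reduce conflict; the accept item [F' → F .] counts as a complete item here).

Augment with F' → F and build the canonical LR(0) collection (I0 = CLOSURE({[F' → . F]}), then GOTO on every symbol after a dot until no new states appear). It has 13 states:
  I0: { [B → . c T F], [F → . B D], [F → . c], [F' → . F] }  — shift
  I1: { [D → . T id c], [F → B . D], [T → . T F], [T → . c d] }  — shift
  I2: { [F' → F .] }  — accept
  I3: { [B → c . T F], [F → c .], [T → . T F], [T → . c d] }  — shift, reduce
  I4: { [B → . c T F], [B → c T . F], [F → . B D], [F → . c], [T → T . F] }  — shift
  I5: { [T → c . d] }  — shift
  I6: { [T → c d .] }  — reduce
  I7: { [B → c T F .], [T → T F .] }  — 2 reduces
  I8: { [F → B D .] }  — reduce
  I9: { [B → . c T F], [D → T . id c], [F → . B D], [F → . c], [T → T . F] }  — shift
  I10: { [T → T F .] }  — reduce
  I11: { [D → T id . c] }  — shift
  I12: { [D → T id c .] }  — reduce

Conflict in state I3:
  Shift-reduce conflict between [F → c .] and [T → . c d]
So the grammar is NOT LR(0).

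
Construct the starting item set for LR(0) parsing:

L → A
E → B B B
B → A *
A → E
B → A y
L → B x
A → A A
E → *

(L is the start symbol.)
{ [A → . A A], [A → . E], [B → . A *], [B → . A y], [E → . *], [E → . B B B], [L → . A], [L → . B x], [L' → . L] }

First, augment the grammar with L' → L
I₀ = CLOSURE({ [L' → . L] }):
  [L' → . L] has the dot before L: add [L → . A], [L → . B x]
  [L → . A] has the dot before A: add [A → . E], [A → . A A]
  [L → . B x] has the dot before B: add [B → . A *], [B → . A y]
  [A → . E] has the dot before E: add [E → . B B B], [E → . *]
No further items can be added.

I₀ = { [A → . A A], [A → . E], [B → . A *], [B → . A y], [E → . *], [E → . B B B], [L → . A], [L → . B x], [L' → . L] }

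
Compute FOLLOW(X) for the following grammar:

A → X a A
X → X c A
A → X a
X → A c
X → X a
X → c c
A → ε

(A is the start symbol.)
{ 'a', 'c' }

In A → X a A: X is followed by a A, add FIRST(a A) \ {ε} = { 'a' }
In X → X c A: X is followed by c A, add FIRST(c A) \ {ε} = { 'c' }
In A → X a: X is followed by a, add FIRST(a) \ {ε} = { 'a' }
In X → X a: X is followed by a, add FIRST(a) \ {ε} = { 'a' }

Taking the union: FOLLOW(X) = { 'a', 'c' }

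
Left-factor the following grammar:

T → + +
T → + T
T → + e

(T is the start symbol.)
T → + T'
T' → +
T' → T
T' → e

Left-factoring transforms A → αβ₁ | αβ₂ into A → αA' and A' → β₁ | β₂
(α is the longest common prefix among the alternatives). Repeat until
no nonterminal has two alternatives with a common prefix.

Round 1: T has alternatives sharing prefix '+'. Introduce T': T → + T'
  Add: T' → +
  Add: T' → T
  Add: T' → e

No remaining common prefixes — done.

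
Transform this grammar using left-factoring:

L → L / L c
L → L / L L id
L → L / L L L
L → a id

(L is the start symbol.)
Left-factoring transforms A → αβ₁ | αβ₂ into A → αA' and A' → β₁ | β₂
(α is the longest common prefix among the alternatives). Repeat until
no nonterminal has two alternatives with a common prefix.

Round 1: L has alternatives sharing prefix 'L / L'. Introduce L': L → L / L L'
  Add: L' → c
  Add: L' → L id
  Add: L' → L L

Round 2: L' has alternatives sharing prefix 'L'. Introduce L'': L' → L L''
  Add: L'' → id
  Add: L'' → L

No remaining common prefixes — done.

Resulting grammar:
L → L / L L'
L' → c
L' → L L''
L'' → id
L'' → L
L → a id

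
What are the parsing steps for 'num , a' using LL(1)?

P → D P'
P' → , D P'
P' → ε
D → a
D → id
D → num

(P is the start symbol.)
LL(1) parsing maintains a stack (initially the start symbol over $) and the input. At each step: if the stack top is a terminal, match it against the current input token; if it is a non-terminal N, replace it with the RHS of M[N, lookahead] (the unique production whose predict set contains the lookahead).

Stack is shown with the top on the left.

Stack     Input      Action
---------------------------
P $       num , a $  output P → D P'
D P' $    num , a $  output D → num
num P' $  num , a $  match 'num'
P' $      , a $      output P' → , D P'
, D P' $  , a $      match ','
D P' $    a $        output D → a
a P' $    a $        match 'a'
P' $      $          output P' → ε
$         $          accept

The string is accepted.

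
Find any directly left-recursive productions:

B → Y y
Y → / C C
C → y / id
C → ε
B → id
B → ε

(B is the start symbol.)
B → Y y: starts with Y
Y → / C C: starts with '/'
C → y / id: starts with y
C → ε: starts with ε
B → id: starts with id
B → ε: starts with ε

No direct left recursion found.

Answer: No direct left recursion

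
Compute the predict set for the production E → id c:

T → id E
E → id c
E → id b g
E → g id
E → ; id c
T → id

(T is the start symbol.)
{ 'id' }

PREDICT(E → id c) = (FIRST(RHS) \ {ε}) ∪ (FOLLOW(E) if ε ∈ FIRST(RHS), i.e. RHS ⇒* ε)
FIRST(id c) = { 'id' }
ε ∉ FIRST(id c), so FOLLOW(E) is not added.
PREDICT(E → id c) = { 'id' }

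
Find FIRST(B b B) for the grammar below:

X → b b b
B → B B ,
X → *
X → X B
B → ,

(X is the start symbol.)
{ ',' }

FIRST sets of the non-terminals involved (from the grammar, by fixed-point iteration):
  FIRST(B) = { ',' }

To compute FIRST(B b B), process the symbols left to right:
Symbol B is a non-terminal. Add FIRST(B) \ {ε} = { ',' }
B is not nullable (ε ∉ FIRST(B)), so stop here.
FIRST(B b B) = { ',' }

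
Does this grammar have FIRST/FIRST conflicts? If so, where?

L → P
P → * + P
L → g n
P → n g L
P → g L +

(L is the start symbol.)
Yes. L → P / L → g n on { 'g' }

A FIRST/FIRST conflict occurs when two productions N → α and N → β for the same non-terminal have FIRST(α) ∩ FIRST(β) ≠ ∅ (with ε ∈ FIRST of a nullable right-hand side, so two nullable alternatives also conflict).

FIRST sets of the non-terminals at (or reachable through a nullable prefix from) the front of some alternative:
  FIRST(P) = { '*', 'g', 'n' }

Productions for L:
  L → P: FIRST = { '*', 'g', 'n' }
  L → g n: FIRST = { 'g' }
Productions for P:
  P → * + P: FIRST = { '*' }
  P → n g L: FIRST = { 'n' }
  P → g L +: FIRST = { 'g' }

Conflict for L: L → P and L → g n
  Overlap: { 'g' }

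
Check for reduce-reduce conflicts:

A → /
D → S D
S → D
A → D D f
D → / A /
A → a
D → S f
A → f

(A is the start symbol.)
Yes — I8: [D → S D .] vs [S → D .]

A reduce-reduce conflict occurs when an LR(0) state has two complete items [A → α .] and [B → β .] — both call for a reduction, and with no lookahead the parser cannot choose between them.

Augment with A' → A and build the canonical LR(0) collection (I0 = CLOSURE({[A' → . A]}), then GOTO on every symbol after a dot until no new states appear). It has 14 states:
  I0: { [A → . /], [A → . D D f], [A → . a], [A → . f], [A' → . A], [D → . / A /], [D → . S D], [D → . S f], [S → . D] }  — shift
  I1: { [A → . /], [A → . D D f], [A → . a], [A → . f], [A → / .], [D → . / A /], [D → . S D], [D → . S f], [D → / . A /], [S → . D] }  — shift, reduce
  I2: { [A' → A .] }  — accept
  I3: { [A → D . D f], [D → . / A /], [D → . S D], [D → . S f], [S → . D], [S → D .] }  — shift, reduce
  I4: { [D → . / A /], [D → . S D], [D → . S f], [D → S . D], [D → S . f], [S → . D] }  — shift
  I5: { [A → a .] }  — reduce
  I6: { [A → f .] }  — reduce
  I7: { [A → . /], [A → . D D f], [A → . a], [A → . f], [D → . / A /], [D → . S D], [D → . S f], [D → / . A /], [S → . D] }  — shift
  I8: { [D → S D .], [S → D .] }  — 2 reduces
  I9: { [D → S f .] }  — reduce
  I10: { [D → / A . /] }  — shift
  I11: { [D → / A / .] }  — reduce
  I12: { [A → D D . f], [S → D .] }  — shift, reduce
  I13: { [A → D D f .] }  — reduce

I8 contains complete items [D → S D .], [S → D .] — reduce-reduce conflict.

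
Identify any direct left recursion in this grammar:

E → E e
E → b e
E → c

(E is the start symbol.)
E → E e: LEFT RECURSIVE (starts with E)
E → b e: starts with b
E → c: starts with c

The grammar has direct left recursion on: E.

Answer: Yes, E is left-recursive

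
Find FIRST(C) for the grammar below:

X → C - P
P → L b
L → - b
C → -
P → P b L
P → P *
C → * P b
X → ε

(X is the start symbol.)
To compute FIRST(C), examine every production with C on the left-hand side, reading each right-hand side left to right until a non-nullable symbol is reached.

From C → -:
  - '-' is a terminal: add '-' and stop
From C → * P b:
  - '*' is a terminal: add '*' and stop

Collecting: FIRST(C) = { '*', '-' }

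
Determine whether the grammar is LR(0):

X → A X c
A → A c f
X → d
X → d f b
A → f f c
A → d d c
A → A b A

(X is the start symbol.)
A grammar is LR(0) if no state in the canonical LR(0) collection has:
  - both a shift item (dot before a terminal) and a complete item (shift-reduce conflict), or
  - two or more complete items (reduce-reduce conflict; the accept item [X' → X .] counts as a complete item here).

Augment with X' → X and build the canonical LR(0) collection (I0 = CLOSURE({[X' → . X]}), then GOTO on every symbol after a dot until no new states appear). It has 18 states:
  I0: { [A → . A b A], [A → . A c f], [A → . d d c], [A → . f f c], [X → . A X c], [X → . d f b], [X → . d], [X' → . X] }  — shift
  I1: { [A → . A b A], [A → . A c f], [A → . d d c], [A → . f f c], [A → A . b A], [A → A . c f], [X → . A X c], [X → . d f b], [X → . d], [X → A . X c] }  — shift
  I2: { [X' → X .] }  — accept
  I3: { [A → d . d c], [X → d . f b], [X → d .] }  — shift, reduce
  I4: { [A → f . f c] }  — shift
  I5: { [A → f f . c] }  — shift
  I6: { [A → f f c .] }  — reduce
  I7: { [A → d d . c] }  — shift
  I8: { [X → d f . b] }  — shift
  I9: { [X → d f b .] }  — reduce
  I10: { [A → d d c .] }  — reduce
  I11: { [X → A X . c] }  — shift
  I12: { [A → . A b A], [A → . A c f], [A → . d d c], [A → . f f c], [A → A b . A] }  — shift
  I13: { [A → A c . f] }  — shift
  I14: { [A → A c f .] }  — reduce
  I15: { [A → A . b A], [A → A . c f], [A → A b A .] }  — shift, reduce
  I16: { [A → d . d c] }  — shift
  I17: { [X → A X c .] }  — reduce

Conflict in state I3:
  Shift-reduce conflict between [X → d .] and [A → d . d c]
So the grammar is NOT LR(0).

Answer: No. Shift-reduce conflict between [X → d .] and [A → d . d c]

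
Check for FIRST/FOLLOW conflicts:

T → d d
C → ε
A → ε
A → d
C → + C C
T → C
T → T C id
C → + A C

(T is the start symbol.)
Yes. T → T C id with FOLLOW(T) on { '+', 'id' }; C → '+' C C with FOLLOW(C) on { '+' }; C → '+' A C with FOLLOW(C) on { '+' }

Nullable non-terminals: A, C, T.
FIRST sets used below: FIRST(C) = { '+', ε }, FIRST(T) = { '+', 'd', 'id', ε }

A: nullable alternative(s) A → ε; FOLLOW(A) = { $, '+', 'id' }
  A → ε: FIRST \ {ε} = { } — this is the only nullable alternative, skip
  A → d: FIRST \ {ε} = { 'd' } — disjoint from FOLLOW(A)

C: nullable alternative(s) C → ε; FOLLOW(C) = { $, '+', 'id' }
  C → ε: FIRST \ {ε} = { } — this is the only nullable alternative, skip
  C → + C C: FIRST \ {ε} = { '+' } — overlaps FOLLOW(C) on { '+' }: CONFLICT
  C → + A C: FIRST \ {ε} = { '+' } — overlaps FOLLOW(C) on { '+' }: CONFLICT

T: nullable alternative(s) T → C; FOLLOW(T) = { $, '+', 'id' }
  T → d d: FIRST \ {ε} = { 'd' } — disjoint from FOLLOW(T)
  T → C: FIRST \ {ε} = { '+' } — this is the only nullable alternative, skip
  T → T C id: FIRST \ {ε} = { '+', 'd', 'id' } — overlaps FOLLOW(T) on { '+', 'id' }: CONFLICT

So the grammar has 3 FIRST/FOLLOW conflicts (marked CONFLICT above).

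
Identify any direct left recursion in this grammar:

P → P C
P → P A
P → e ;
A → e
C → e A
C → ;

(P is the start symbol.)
Yes, P is left-recursive

Direct left recursion occurs when N → N α for some non-terminal N (the right-hand side begins with the left-hand side itself).

P → P C: LEFT RECURSIVE (starts with P)
P → P A: LEFT RECURSIVE (starts with P)
P → e ;: starts with e
A → e: starts with e
C → e A: starts with e
C → ;: starts with ';'

The grammar has direct left recursion on: P.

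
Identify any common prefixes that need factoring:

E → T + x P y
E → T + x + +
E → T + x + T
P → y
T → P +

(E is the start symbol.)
Left-factoring is needed when two productions for the same non-terminal
share a common prefix on the right-hand side.

Productions for E:
  E → T + x P y
  E → T + x + +
  E → T + x + T

Found common prefix 'T + x' in productions for E

Answer: Yes, E has productions with common prefix 'T + x'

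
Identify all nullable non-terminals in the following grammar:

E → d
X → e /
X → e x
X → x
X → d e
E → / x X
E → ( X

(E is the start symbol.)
There are no ε-productions, so no non-terminal can derive ε.
No non-terminals are nullable.

Answer: None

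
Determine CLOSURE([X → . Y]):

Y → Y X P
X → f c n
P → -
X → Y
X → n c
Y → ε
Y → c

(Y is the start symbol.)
{ [X → . Y], [Y → . Y X P], [Y → . c], [Y → .] }

To compute CLOSURE, for each item [A → α.Bβ] where B is a non-terminal, add [B → .γ] for all productions B → γ; repeat for the newly added items until nothing changes.

Start with: [X → . Y]
  [X → . Y] has the dot before Y: add [Y → . Y X P], [Y → .], [Y → . c]
No further items can be added.

CLOSURE = { [X → . Y], [Y → . Y X P], [Y → . c], [Y → .] }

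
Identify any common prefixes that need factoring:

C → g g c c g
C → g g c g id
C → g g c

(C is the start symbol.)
Yes, C has productions with common prefix 'g g c'

Left-factoring is needed when two productions for the same non-terminal
share a common prefix on the right-hand side.

Productions for C:
  C → g g c c g
  C → g g c g id
  C → g g c

Found common prefix 'g g c' in productions for C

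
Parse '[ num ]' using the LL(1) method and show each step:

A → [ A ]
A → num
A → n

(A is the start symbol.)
LL(1) parsing maintains a stack (initially the start symbol over $) and the input. At each step: if the stack top is a terminal, match it against the current input token; if it is a non-terminal N, replace it with the RHS of M[N, lookahead] (the unique production whose predict set contains the lookahead).

Stack is shown with the top on the left.

Stack    Input      Action
--------------------------
A $      [ num ] $  output A → [ A ]
[ A ] $  [ num ] $  match '['
A ] $    num ] $    output A → num
num ] $  num ] $    match 'num'
] $      ] $        match ']'
$        $          accept

The string is accepted.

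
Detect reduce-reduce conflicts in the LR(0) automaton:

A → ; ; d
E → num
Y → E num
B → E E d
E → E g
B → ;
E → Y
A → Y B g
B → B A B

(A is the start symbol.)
Augment with A' → A and build the canonical LR(0) collection (I0 = CLOSURE({[A' → . A]}), then GOTO on every symbol after a dot until no new states appear). It has 20 states:
  I0: { [A → . ; ; d], [A → . Y B g], [A' → . A], [E → . E g], [E → . Y], [E → . num], [Y → . E num] }  — shift
  I1: { [A → ; . ; d] }  — shift
  I2: { [A' → A .] }  — accept
  I3: { [E → E . g], [Y → E . num] }  — shift
  I4: { [A → Y . B g], [B → . ;], [B → . B A B], [B → . E E d], [E → . E g], [E → . Y], [E → . num], [E → Y .], [Y → . E num] }  — shift, reduce
  I5: { [E → num .] }  — reduce
  I6: { [B → ; .] }  — reduce
  I7: { [A → . ; ; d], [A → . Y B g], [A → Y B . g], [B → B . A B], [E → . E g], [E → . Y], [E → . num], [Y → . E num] }  — shift
  I8: { [B → E . E d], [E → . E g], [E → . Y], [E → . num], [E → E . g], [Y → . E num], [Y → E . num] }  — shift
  I9: { [E → Y .] }  — reduce
  I10: { [B → E E . d], [E → E . g], [Y → E . num] }  — shift
  I11: { [E → E g .] }  — reduce
  I12: { [E → num .], [Y → E num .] }  — 2 reduces
  I13: { [B → E E d .] }  — reduce
  I14: { [Y → E num .] }  — reduce
  I15: { [B → . ;], [B → . B A B], [B → . E E d], [B → B A . B], [E → . E g], [E → . Y], [E → . num], [Y → . E num] }  — shift
  I16: { [A → Y B g .] }  — reduce
  I17: { [A → . ; ; d], [A → . Y B g], [B → B . A B], [B → B A B .], [E → . E g], [E → . Y], [E → . num], [Y → . E num] }  — shift, reduce
  I18: { [A → ; ; . d] }  — shift
  I19: { [A → ; ; d .] }  — reduce

I12 contains complete items [E → num .], [Y → E num .] — reduce-reduce conflict.

Answer: Yes — I12: [E → num .] vs [Y → E num .]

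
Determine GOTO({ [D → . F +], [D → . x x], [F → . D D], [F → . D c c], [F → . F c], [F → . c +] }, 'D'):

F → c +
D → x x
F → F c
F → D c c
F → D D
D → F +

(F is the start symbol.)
{ [D → . F +], [D → . x x], [F → . D D], [F → . D c c], [F → . F c], [F → . c +], [F → D . D], [F → D . c c] }

GOTO(I, 'D') = CLOSURE({ [A → αX.β] : [A → α.Xβ] ∈ I, X = 'D' })

Items with dot before 'D', with the dot advanced:
  [F → . D D] → [F → D . D]
  [F → . D c c] → [F → D . c c]
Closure of the advanced items:
  [F → D . D] has the dot before D: add [D → . x x], [D → . F +]
  [D → . F +] has the dot before F: add [F → . c +], [F → . F c], [F → . D c c], [F → . D D]

GOTO = { [D → . F +], [D → . x x], [F → . D D], [F → . D c c], [F → . F c], [F → . c +], [F → D . D], [F → D . c c] }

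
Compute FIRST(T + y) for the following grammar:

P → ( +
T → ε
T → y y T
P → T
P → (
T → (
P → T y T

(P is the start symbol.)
FIRST sets of the non-terminals involved (from the grammar, by fixed-point iteration):
  FIRST(T) = { '(', 'y', ε }

To compute FIRST(T + y), process the symbols left to right:
Symbol T is a non-terminal. Add FIRST(T) \ {ε} = { '(', 'y' }
T is nullable (ε ∈ FIRST(T)), continue to the next symbol.
Symbol + is a terminal. Add '+' and stop.
FIRST(T + y) = { '(', '+', 'y' }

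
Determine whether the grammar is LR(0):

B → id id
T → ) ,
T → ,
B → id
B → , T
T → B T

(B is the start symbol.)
No. Shift-reduce conflict between [B → id .] and [B → id . id]

A grammar is LR(0) if no state in the canonical LR(0) collection has:
  - both a shift item (dot before a terminal) and a complete item (shift-reduce conflict), or
  - two or more complete items (reduce-reduce conflict; the accept item [B' → B .] counts as a complete item here).

Augment with B' → B and build the canonical LR(0) collection (I0 = CLOSURE({[B' → . B]}), then GOTO on every symbol after a dot until no new states appear). It has 11 states:
  I0: { [B → . , T], [B → . id id], [B → . id], [B' → . B] }  — shift
  I1: { [B → , . T], [B → . , T], [B → . id id], [B → . id], [T → . ) ,], [T → . ,], [T → . B T] }  — shift
  I2: { [B' → B .] }  — accept
  I3: { [B → id . id], [B → id .] }  — shift, reduce
  I4: { [B → id id .] }  — reduce
  I5: { [T → ) . ,] }  — shift
  I6: { [B → , . T], [B → . , T], [B → . id id], [B → . id], [T → , .], [T → . ) ,], [T → . ,], [T → . B T] }  — shift, reduce
  I7: { [B → . , T], [B → . id id], [B → . id], [T → . ) ,], [T → . ,], [T → . B T], [T → B . T] }  — shift
  I8: { [B → , T .] }  — reduce
  I9: { [T → B T .] }  — reduce
  I10: { [T → ) , .] }  — reduce

Conflict in state I3:
  Shift-reduce conflict between [B → id .] and [B → id . id]
So the grammar is NOT LR(0).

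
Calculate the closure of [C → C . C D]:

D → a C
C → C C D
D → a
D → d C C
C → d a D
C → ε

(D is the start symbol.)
To compute CLOSURE, for each item [A → α.Bβ] where B is a non-terminal, add [B → .γ] for all productions B → γ; repeat for the newly added items until nothing changes.

Start with: [C → C . C D]
  [C → C . C D] has the dot before C: add [C → . C C D], [C → . d a D], [C → .]
No further items can be added.

CLOSURE = { [C → . C C D], [C → . d a D], [C → .], [C → C . C D] }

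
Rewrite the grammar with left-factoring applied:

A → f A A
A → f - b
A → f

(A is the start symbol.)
A → f A'
A' → A A
A' → - b
A' → ε

Left-factoring transforms A → αβ₁ | αβ₂ into A → αA' and A' → β₁ | β₂
(α is the longest common prefix among the alternatives). Repeat until
no nonterminal has two alternatives with a common prefix.

Round 1: A has alternatives sharing prefix 'f'. Introduce A': A → f A'
  Add: A' → A A
  Add: A' → - b
  Add: A' → ε

No remaining common prefixes — done.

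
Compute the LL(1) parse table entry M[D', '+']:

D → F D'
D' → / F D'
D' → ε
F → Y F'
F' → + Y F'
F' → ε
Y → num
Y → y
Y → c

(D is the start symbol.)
Empty (error entry)

To find M[D', '+'], we find productions for D' where '+' is in the predict set (PREDICT(N → α) = (FIRST(α) \ {ε}) ∪ (FOLLOW(N) if α ⇒* ε)).

Relevant sets:
  FOLLOW(D') = { $ }

D' → / F D': PREDICT = { '/' }
D' → ε: PREDICT = { $ }

M[D', '+'] is empty (no production applies)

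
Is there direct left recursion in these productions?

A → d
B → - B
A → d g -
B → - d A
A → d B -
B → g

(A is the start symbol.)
A → d: starts with d
B → - B: starts with '-'
A → d g -: starts with d
B → - d A: starts with '-'
A → d B -: starts with d
B → g: starts with g

No direct left recursion found.

Answer: No direct left recursion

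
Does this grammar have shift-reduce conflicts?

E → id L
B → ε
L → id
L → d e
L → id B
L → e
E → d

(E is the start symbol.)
No shift-reduce conflicts

A shift-reduce conflict occurs when an LR(0) state has both:
  - a complete (reduce) item [A → α .] (dot at the end), and
  - a shift item [B → β . c γ] (dot before a terminal).

Augment with E' → E and build the canonical LR(0) collection (I0 = CLOSURE({[E' → . E]}), then GOTO on every symbol after a dot until no new states appear). It has 10 states:
  I0: { [E → . d], [E → . id L], [E' → . E] }  — shift
  I1: { [E' → E .] }  — accept
  I2: { [E → d .] }  — reduce
  I3: { [E → id . L], [L → . d e], [L → . e], [L → . id B], [L → . id] }  — shift
  I4: { [E → id L .] }  — reduce
  I5: { [L → d . e] }  — shift
  I6: { [L → e .] }  — reduce
  I7: { [B → .], [L → id . B], [L → id .] }  — 2 reduces
  I8: { [L → id B .] }  — reduce
  I9: { [L → d e .] }  — reduce

No state contains both a complete item and a shift item.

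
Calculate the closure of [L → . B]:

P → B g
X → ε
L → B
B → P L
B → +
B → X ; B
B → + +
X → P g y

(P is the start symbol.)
{ [B → . + +], [B → . +], [B → . P L], [B → . X ; B], [L → . B], [P → . B g], [X → . P g y], [X → .] }

Start with: [L → . B]
  [L → . B] has the dot before B: add [B → . P L], [B → . +], [B → . X ; B], [B → . + +]
  [B → . P L] has the dot before P: add [P → . B g]
  [B → . X ; B] has the dot before X: add [X → .], [X → . P g y]
No further items can be added.

CLOSURE = { [B → . + +], [B → . +], [B → . P L], [B → . X ; B], [L → . B], [P → . B g], [X → . P g y], [X → .] }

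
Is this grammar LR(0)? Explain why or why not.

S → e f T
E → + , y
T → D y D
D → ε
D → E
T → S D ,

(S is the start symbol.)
A grammar is LR(0) if no state in the canonical LR(0) collection has:
  - both a shift item (dot before a terminal) and a complete item (shift-reduce conflict), or
  - two or more complete items (reduce-reduce conflict; the accept item [S' → S .] counts as a complete item here).

Augment with S' → S and build the canonical LR(0) collection (I0 = CLOSURE({[S' → . S]}), then GOTO on every symbol after a dot until no new states appear). It has 15 states:
  I0: { [S → . e f T], [S' → . S] }  — shift
  I1: { [S' → S .] }  — accept
  I2: { [S → e . f T] }  — shift
  I3: { [D → . E], [D → .], [E → . + , y], [S → . e f T], [S → e f . T], [T → . D y D], [T → . S D ,] }  — shift, reduce
  I4: { [E → + . , y] }  — shift
  I5: { [T → D . y D] }  — shift
  I6: { [D → E .] }  — reduce
  I7: { [D → . E], [D → .], [E → . + , y], [T → S . D ,] }  — shift, reduce
  I8: { [S → e f T .] }  — reduce
  I9: { [T → S D . ,] }  — shift
  I10: { [T → S D , .] }  — reduce
  I11: { [D → . E], [D → .], [E → . + , y], [T → D y . D] }  — shift, reduce
  I12: { [T → D y D .] }  — reduce
  I13: { [E → + , . y] }  — shift
  I14: { [E → + , y .] }  — reduce

Conflict in state I3:
  Shift-reduce conflict between [D → .] and [E → . + , y]
So the grammar is NOT LR(0).

Answer: No. Shift-reduce conflict between [D → .] and [E → . + , y]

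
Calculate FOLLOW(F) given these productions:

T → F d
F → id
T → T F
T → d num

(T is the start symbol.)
To compute FOLLOW(F), find every occurrence of F on a right-hand side N → α F β: add FIRST(β) \ {ε}, and if β is empty or nullable also add FOLLOW(N). Iterate to a fixed point.

In T → F d: F is followed by d, add FIRST(d) \ {ε} = { 'd' }
In T → T F: F is at the end, add FOLLOW(T)

The FOLLOW sets referred to above (computed the same way, to a fixed point):
  FOLLOW(T) = { $, 'id' }

Taking the union: FOLLOW(F) = { $, 'd', 'id' }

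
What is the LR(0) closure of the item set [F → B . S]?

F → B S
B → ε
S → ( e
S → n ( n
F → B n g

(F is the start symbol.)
Start with: [F → B . S]
  [F → B . S] has the dot before S: add [S → . ( e], [S → . n ( n]
No further items can be added.

CLOSURE = { [F → B . S], [S → . ( e], [S → . n ( n] }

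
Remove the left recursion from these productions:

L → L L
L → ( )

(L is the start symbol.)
L → ( ) L'
L' → L L'
L' → ε

L is directly left-recursive. The standard transformation for
  A → A α₁ | ... | A α_m | β₁ | ... | β_n
is
  A  → β₁ A' | ... | β_n A'
  A' → α₁ A' | ... | α_m A' | ε

L → ( ) becomes L → ( ) L'
L → L L becomes L' → L L'
Add L' → ε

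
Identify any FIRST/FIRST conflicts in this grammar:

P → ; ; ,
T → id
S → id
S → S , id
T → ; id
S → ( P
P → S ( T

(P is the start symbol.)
FIRST sets of the non-terminals at (or reachable through a nullable prefix from) the front of some alternative:
  FIRST(S) = { '(', 'id' }

Productions for P:
  P → ; ; ,: FIRST = { ';' }
  P → S ( T: FIRST = { '(', 'id' }
Productions for T:
  T → id: FIRST = { 'id' }
  T → ; id: FIRST = { ';' }
Productions for S:
  S → id: FIRST = { 'id' }
  S → S , id: FIRST = { '(', 'id' }
  S → ( P: FIRST = { '(' }

Conflict for S: S → id and S → S , id
  Overlap: { 'id' }
Conflict for S: S → S , id and S → ( P
  Overlap: { '(' }

Answer: Yes. S → id / S → S ',' id on { 'id' }; S → S ',' id / S → '(' P on { '(' }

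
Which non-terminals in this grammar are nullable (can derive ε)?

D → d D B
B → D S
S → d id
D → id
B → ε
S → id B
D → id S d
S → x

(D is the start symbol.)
A non-terminal is nullable if it can derive ε (the empty string): either it has an ε-production, or it has a production whose right-hand side consists entirely of nullable non-terminals.

ε-productions: B → ε
So B is immediately nullable.
No further non-terminal can be added: every production for the remaining non-terminals contains a terminal or a non-nullable non-terminal.
Nullable = { 'B' }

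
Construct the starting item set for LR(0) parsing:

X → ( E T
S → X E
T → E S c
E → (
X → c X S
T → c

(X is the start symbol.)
{ [X → . ( E T], [X → . c X S], [X' → . X] }

First, augment the grammar with X' → X
I₀ = CLOSURE({ [X' → . X] }):
  [X' → . X] has the dot before X: add [X → . ( E T], [X → . c X S]
No further items can be added.

I₀ = { [X → . ( E T], [X → . c X S], [X' → . X] }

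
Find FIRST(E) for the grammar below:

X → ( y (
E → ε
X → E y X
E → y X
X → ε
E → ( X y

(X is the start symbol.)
{ '(', 'y', ε }

To compute FIRST(E), examine every production with E on the left-hand side, reading each right-hand side left to right until a non-nullable symbol is reached.

From E → ε:
  - ε-production, so ε ∈ FIRST(E)
From E → y X:
  - y is a terminal: add 'y' and stop
From E → ( X y:
  - '(' is a terminal: add '(' and stop

Collecting: FIRST(E) = { '(', 'y', ε }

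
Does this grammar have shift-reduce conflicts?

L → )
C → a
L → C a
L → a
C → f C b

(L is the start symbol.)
A shift-reduce conflict occurs when an LR(0) state has both:
  - a complete (reduce) item [A → α .] (dot at the end), and
  - a shift item [B → β . c γ] (dot before a terminal).

Augment with L' → L and build the canonical LR(0) collection (I0 = CLOSURE({[L' → . L]}), then GOTO on every symbol after a dot until no new states appear). It has 10 states:
  I0: { [C → . a], [C → . f C b], [L → . )], [L → . C a], [L → . a], [L' → . L] }  — shift
  I1: { [L → ) .] }  — reduce
  I2: { [L → C . a] }  — shift
  I3: { [L' → L .] }  — accept
  I4: { [C → a .], [L → a .] }  — 2 reduces
  I5: { [C → . a], [C → . f C b], [C → f . C b] }  — shift
  I6: { [C → f C . b] }  — shift
  I7: { [C → a .] }  — reduce
  I8: { [C → f C b .] }  — reduce
  I9: { [L → C a .] }  — reduce

No state contains both a complete item and a shift item.

Answer: No shift-reduce conflicts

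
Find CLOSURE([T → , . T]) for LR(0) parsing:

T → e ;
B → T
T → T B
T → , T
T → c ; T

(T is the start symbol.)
{ [T → , . T], [T → . , T], [T → . T B], [T → . c ; T], [T → . e ;] }

To compute CLOSURE, for each item [A → α.Bβ] where B is a non-terminal, add [B → .γ] for all productions B → γ; repeat for the newly added items until nothing changes.

Start with: [T → , . T]
  [T → , . T] has the dot before T: add [T → . e ;], [T → . T B], [T → . , T], [T → . c ; T]
No further items can be added.

CLOSURE = { [T → , . T], [T → . , T], [T → . T B], [T → . c ; T], [T → . e ;] }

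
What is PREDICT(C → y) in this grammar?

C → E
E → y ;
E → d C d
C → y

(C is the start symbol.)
{ 'y' }

PREDICT(C → y) = (FIRST(RHS) \ {ε}) ∪ (FOLLOW(C) if ε ∈ FIRST(RHS), i.e. RHS ⇒* ε)
FIRST(y) = { 'y' }
ε ∉ FIRST(y), so FOLLOW(C) is not added.
PREDICT(C → y) = { 'y' }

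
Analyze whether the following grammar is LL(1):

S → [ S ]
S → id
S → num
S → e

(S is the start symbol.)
For S:
  PREDICT(S → '[' S ']') = { '[' }
  PREDICT(S → id) = { 'id' }
  PREDICT(S → num) = { 'num' }
  PREDICT(S → e) = { 'e' }

All predict sets are disjoint. The grammar IS LL(1).

Answer: Yes, the grammar is LL(1).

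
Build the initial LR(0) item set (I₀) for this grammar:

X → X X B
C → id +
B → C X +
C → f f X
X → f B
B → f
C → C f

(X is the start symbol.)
{ [X → . X X B], [X → . f B], [X' → . X] }

First, augment the grammar with X' → X
I₀ = CLOSURE({ [X' → . X] }):
  [X' → . X] has the dot before X: add [X → . X X B], [X → . f B]
No further items can be added.

I₀ = { [X → . X X B], [X → . f B], [X' → . X] }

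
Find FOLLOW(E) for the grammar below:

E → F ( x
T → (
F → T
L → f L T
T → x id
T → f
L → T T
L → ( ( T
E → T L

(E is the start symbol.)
E is the start symbol, so $ ∈ FOLLOW(E).
E does not occur on any right-hand side.

Taking the union: FOLLOW(E) = { $ }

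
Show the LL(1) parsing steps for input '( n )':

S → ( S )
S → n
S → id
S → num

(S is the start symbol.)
LL(1) parsing maintains a stack (initially the start symbol over $) and the input. At each step: if the stack top is a terminal, match it against the current input token; if it is a non-terminal N, replace it with the RHS of M[N, lookahead] (the unique production whose predict set contains the lookahead).

Stack is shown with the top on the left.

Stack    Input    Action
------------------------
S $      ( n ) $  output S → ( S )
( S ) $  ( n ) $  match '('
S ) $    n ) $    output S → n
n ) $    n ) $    match 'n'
) $      ) $      match ')'
$        $        accept

The string is accepted.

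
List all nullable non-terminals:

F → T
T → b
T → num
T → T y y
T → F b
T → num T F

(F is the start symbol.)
None

There are no ε-productions, so no non-terminal can derive ε.
No non-terminals are nullable.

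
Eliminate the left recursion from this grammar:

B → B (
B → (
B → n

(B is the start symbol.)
B is directly left-recursive. The standard transformation for
  A → A α₁ | ... | A α_m | β₁ | ... | β_n
is
  A  → β₁ A' | ... | β_n A'
  A' → α₁ A' | ... | α_m A' | ε

B → ( becomes B → ( B'
B → n becomes B → n B'
B → B ( becomes B' → ( B'
Add B' → ε

Resulting grammar:
B → ( B'
B → n B'
B' → ( B'
B' → ε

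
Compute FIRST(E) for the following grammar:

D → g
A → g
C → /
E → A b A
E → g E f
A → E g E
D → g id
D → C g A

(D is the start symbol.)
FIRST sets of the other non-terminals involved (by the same procedure, iterated to a fixed point):
  FIRST(A) = { 'g' }

From E → A b A:
  - A is a non-terminal: add FIRST(A) \ {ε} = { 'g' }
    A is not nullable, so stop
From E → g E f:
  - g is a terminal: add 'g' and stop

Collecting: FIRST(E) = { 'g' }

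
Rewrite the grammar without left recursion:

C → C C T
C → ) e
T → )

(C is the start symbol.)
C is directly left-recursive. The standard transformation for
  A → A α₁ | ... | A α_m | β₁ | ... | β_n
is
  A  → β₁ A' | ... | β_n A'
  A' → α₁ A' | ... | α_m A' | ε

C → ) e becomes C → ) e C'
C → C C T becomes C' → C T C'
Add C' → ε

Productions for other non-terminals are unchanged:
  T → )

Resulting grammar:
C → ) e C'
C' → C T C'
C' → ε
T → )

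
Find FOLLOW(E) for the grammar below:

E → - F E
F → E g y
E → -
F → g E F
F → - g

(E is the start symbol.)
To compute FOLLOW(E), find every occurrence of E on a right-hand side N → α E β: add FIRST(β) \ {ε}, and if β is empty or nullable also add FOLLOW(N). Iterate to a fixed point.

E is the start symbol, so $ ∈ FOLLOW(E).
In E → - F E: E is at the end; this adds FOLLOW(E) to itself — nothing new
In F → E g y: E is followed by g y, add FIRST(g y) \ {ε} = { 'g' }
In F → g E F: E is followed by F, add FIRST(F) \ {ε} = { '-', 'g' }

Taking the union: FOLLOW(E) = { $, '-', 'g' }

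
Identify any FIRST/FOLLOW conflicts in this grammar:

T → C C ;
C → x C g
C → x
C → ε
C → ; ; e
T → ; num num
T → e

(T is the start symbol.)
Nullable non-terminals: C.

C: nullable alternative(s) C → ε; FOLLOW(C) = { ';', 'g', 'x' }
  C → x C g: FIRST \ {ε} = { 'x' } — overlaps FOLLOW(C) on { 'x' }: CONFLICT
  C → x: FIRST \ {ε} = { 'x' } — overlaps FOLLOW(C) on { 'x' }: CONFLICT
  C → ε: FIRST \ {ε} = { } — this is the only nullable alternative, skip
  C → ; ; e: FIRST \ {ε} = { ';' } — overlaps FOLLOW(C) on { ';' }: CONFLICT

T has no nullable alternative, so no FIRST/FOLLOW check is needed there.

So the grammar has 3 FIRST/FOLLOW conflicts (marked CONFLICT above).

Answer: Yes. C → x C g with FOLLOW(C) on { 'x' }; C → x with FOLLOW(C) on { 'x' }; C → ';' ';' e with FOLLOW(C) on { ';' }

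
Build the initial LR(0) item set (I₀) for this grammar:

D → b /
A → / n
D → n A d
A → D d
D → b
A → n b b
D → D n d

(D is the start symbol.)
First, augment the grammar with D' → D
I₀ = CLOSURE({ [D' → . D] }):
  [D' → . D] has the dot before D: add [D → . b /], [D → . n A d], [D → . b], [D → . D n d]
No further items can be added.

I₀ = { [D → . D n d], [D → . b /], [D → . b], [D → . n A d], [D' → . D] }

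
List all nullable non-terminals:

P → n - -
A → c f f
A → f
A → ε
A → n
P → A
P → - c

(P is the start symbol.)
{ 'A', 'P' }

A non-terminal is nullable if it can derive ε (the empty string): either it has an ε-production, or it has a production whose right-hand side consists entirely of nullable non-terminals.

ε-productions: A → ε
So A is immediately nullable.
P → A: every symbol on the right is nullable, so P is nullable too.
Every non-terminal is now nullable.
Nullable = { 'A', 'P' }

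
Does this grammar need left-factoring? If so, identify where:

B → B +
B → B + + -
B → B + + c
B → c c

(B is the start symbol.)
Left-factoring is needed when two productions for the same non-terminal
share a common prefix on the right-hand side.

Productions for B:
  B → B +
  B → B + + -
  B → B + + c
  B → c c

Found common prefix 'B +' in productions for B

Answer: Yes, B has productions with common prefix 'B +'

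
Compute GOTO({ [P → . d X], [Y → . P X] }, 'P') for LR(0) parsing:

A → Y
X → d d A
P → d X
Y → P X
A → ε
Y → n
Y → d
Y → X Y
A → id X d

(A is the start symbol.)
{ [X → . d d A], [Y → P . X] }

GOTO(I, 'P') = CLOSURE({ [A → αX.β] : [A → α.Xβ] ∈ I, X = 'P' })

Items with dot before 'P', with the dot advanced:
  [Y → . P X] → [Y → P . X]
Closure of the advanced items:
  [Y → P . X] has the dot before X: add [X → . d d A]

GOTO = { [X → . d d A], [Y → P . X] }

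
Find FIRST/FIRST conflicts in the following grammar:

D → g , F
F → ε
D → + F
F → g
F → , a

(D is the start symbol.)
No FIRST/FIRST conflicts.

Productions for D:
  D → g , F: FIRST = { 'g' }
  D → + F: FIRST = { '+' }
Productions for F:
  F → ε: FIRST = { ε }
  F → g: FIRST = { 'g' }
  F → , a: FIRST = { ',' }

All alternatives of each non-terminal have pairwise disjoint FIRST sets.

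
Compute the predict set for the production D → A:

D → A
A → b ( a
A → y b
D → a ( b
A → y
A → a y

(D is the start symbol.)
PREDICT(D → A) = (FIRST(RHS) \ {ε}) ∪ (FOLLOW(D) if ε ∈ FIRST(RHS), i.e. RHS ⇒* ε)
FIRST(A) = { 'a', 'b', 'y' }
FIRST(A) = { 'a', 'b', 'y' }
ε ∉ FIRST(A), so FOLLOW(D) is not added.
PREDICT(D → A) = { 'a', 'b', 'y' }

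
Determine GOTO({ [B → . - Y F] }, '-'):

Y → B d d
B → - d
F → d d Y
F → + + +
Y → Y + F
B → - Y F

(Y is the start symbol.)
GOTO(I, '-') = CLOSURE({ [A → αX.β] : [A → α.Xβ] ∈ I, X = '-' })

Items with dot before '-', with the dot advanced:
  [B → . - Y F] → [B → - . Y F]
Closure of the advanced items:
  [B → - . Y F] has the dot before Y: add [Y → . B d d], [Y → . Y + F]
  [Y → . B d d] has the dot before B: add [B → . - d], [B → . - Y F]

GOTO = { [B → - . Y F], [B → . - Y F], [B → . - d], [Y → . B d d], [Y → . Y + F] }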